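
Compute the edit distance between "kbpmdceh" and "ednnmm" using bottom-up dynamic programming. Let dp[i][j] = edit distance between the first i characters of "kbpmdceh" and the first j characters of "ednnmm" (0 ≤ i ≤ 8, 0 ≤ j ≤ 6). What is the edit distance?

8

   ''  e  d  n  n  m  m
''  0  1  2  3  4  5  6
 k  1  1  2  3  4  5  6
 b  2  2  2  3  4  5  6
 p  3  3  3  3  4  5  6
 m  4  4  4  4  4  4  5
 d  5  5  4  5  5  5  5
 c  6  6  5  5  6  6  6
 e  7  6  6  6  6  7  7
 h  8  7  7  7  7  7  8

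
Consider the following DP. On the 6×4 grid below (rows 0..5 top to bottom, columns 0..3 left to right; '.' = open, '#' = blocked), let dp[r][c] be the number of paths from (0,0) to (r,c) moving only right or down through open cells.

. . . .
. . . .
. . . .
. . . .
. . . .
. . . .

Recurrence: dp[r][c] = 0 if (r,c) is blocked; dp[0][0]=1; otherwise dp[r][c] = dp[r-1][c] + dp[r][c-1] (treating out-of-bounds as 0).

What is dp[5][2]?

r\c   0   1   2   3
  0   1   1   1   1
  1   1   2   3   4
  2   1   3   6  10
  3   1   4  10  20
  4   1   5  15  35
  5   1   6  21  56

21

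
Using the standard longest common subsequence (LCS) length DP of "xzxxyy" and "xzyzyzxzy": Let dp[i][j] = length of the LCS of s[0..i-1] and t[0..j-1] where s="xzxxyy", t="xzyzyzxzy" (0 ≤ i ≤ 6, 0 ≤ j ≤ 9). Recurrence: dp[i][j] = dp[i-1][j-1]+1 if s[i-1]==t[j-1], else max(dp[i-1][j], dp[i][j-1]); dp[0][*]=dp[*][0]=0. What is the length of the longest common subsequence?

4

   ''  x  z  y  z  y  z  x  z  y
''  0  0  0  0  0  0  0  0  0  0
 x  0  1  1  1  1  1  1  1  1  1
 z  0  1  2  2  2  2  2  2  2  2
 x  0  1  2  2  2  2  2  3  3  3
 x  0  1  2  2  2  2  2  3  3  3
 y  0  1  2  3  3  3  3  3  3  4
 y  0  1  2  3  3  4  4  4  4  4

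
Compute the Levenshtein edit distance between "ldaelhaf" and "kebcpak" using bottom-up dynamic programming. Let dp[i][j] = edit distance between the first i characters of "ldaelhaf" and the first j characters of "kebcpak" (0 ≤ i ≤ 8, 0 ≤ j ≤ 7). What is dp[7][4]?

6

   ''  k  e  b  c  p  a  k
''  0  1  2  3  4  5  6  7
 l  1  1  2  3  4  5  6  7
 d  2  2  2  3  4  5  6  7
 a  3  3  3  3  4  5  5  6
 e  4  4  3  4  4  5  6  6
 l  5  5  4  4  5  5  6  7
 h  6  6  5  5  5  6  6  7
 a  7  7  6  6  6  6  6  7
 f  8  8  7  7  7  7  7  7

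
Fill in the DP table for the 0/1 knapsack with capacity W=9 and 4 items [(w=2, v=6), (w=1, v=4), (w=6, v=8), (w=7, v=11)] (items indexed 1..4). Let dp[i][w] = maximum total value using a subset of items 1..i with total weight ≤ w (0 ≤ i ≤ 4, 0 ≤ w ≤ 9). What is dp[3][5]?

i\w   0   1   2   3   4   5   6   7   8   9
  0   0   0   0   0   0   0   0   0   0   0
  1   0   0   6   6   6   6   6   6   6   6
  2   0   4   6  10  10  10  10  10  10  10
  3   0   4   6  10  10  10  10  12  14  18
  4   0   4   6  10  10  10  10  12  15  18

10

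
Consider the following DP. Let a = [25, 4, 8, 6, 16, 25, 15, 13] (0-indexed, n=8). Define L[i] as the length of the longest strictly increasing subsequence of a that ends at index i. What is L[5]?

   i    0    1    2    3    4    5    6    7
a[i]   25    4    8    6   16   25   15   13
L[i]    1    1    2    2    3    4    3    3

4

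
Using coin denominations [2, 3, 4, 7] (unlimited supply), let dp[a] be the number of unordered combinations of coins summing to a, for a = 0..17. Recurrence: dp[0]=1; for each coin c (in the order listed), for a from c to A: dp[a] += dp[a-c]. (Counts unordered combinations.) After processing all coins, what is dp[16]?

after  coin     0     1     2     3     4     5     6     7     8     9    10    11    12    13    14    15    16    17
          2     1     0     1     0     1     0     1     0     1     0     1     0     1     0     1     0     1     0
          3     1     0     1     1     1     1     2     1     2     2     2     2     3     2     3     3     3     3
          4     1     0     1     1     2     1     3     2     4     3     5     4     7     5     8     7    10     8
          7     1     0     1     1     2     1     3     3     4     4     6     6     8     8    11    11    14    14

14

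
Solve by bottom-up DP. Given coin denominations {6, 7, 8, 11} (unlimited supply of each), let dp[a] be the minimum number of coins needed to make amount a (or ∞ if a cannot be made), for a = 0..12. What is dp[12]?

 a  0  1  2  3  4  5  6  7  8  9 10 11 12
dp  0  -  -  -  -  -  1  1  1  -  -  1  2
(- denotes ∞ / unreachable)

2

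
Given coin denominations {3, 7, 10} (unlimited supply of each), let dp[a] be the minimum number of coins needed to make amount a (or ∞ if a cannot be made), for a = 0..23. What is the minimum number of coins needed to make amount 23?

3

 a  0  1  2  3  4  5  6  7  8  9 10 11 12 13 14 15 16 17 18 19 20 21 22 23
dp  0  -  -  1  -  -  2  1  -  3  1  -  4  2  2  5  3  2  6  4  2  3  5  3
(- denotes ∞ / unreachable)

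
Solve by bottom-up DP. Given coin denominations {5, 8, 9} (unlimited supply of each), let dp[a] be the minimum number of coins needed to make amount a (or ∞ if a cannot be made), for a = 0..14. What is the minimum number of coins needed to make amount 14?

2

 a  0  1  2  3  4  5  6  7  8  9 10 11 12 13 14
dp  0  -  -  -  -  1  -  -  1  1  2  -  -  2  2
(- denotes ∞ / unreachable)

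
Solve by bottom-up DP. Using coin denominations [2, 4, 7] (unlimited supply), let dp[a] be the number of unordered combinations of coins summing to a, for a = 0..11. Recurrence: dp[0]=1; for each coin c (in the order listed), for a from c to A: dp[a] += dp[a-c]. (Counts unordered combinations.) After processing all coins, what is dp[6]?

after  coin     0     1     2     3     4     5     6     7     8     9    10    11
          2     1     0     1     0     1     0     1     0     1     0     1     0
          4     1     0     1     0     2     0     2     0     3     0     3     0
          7     1     0     1     0     2     0     2     1     3     1     3     2

2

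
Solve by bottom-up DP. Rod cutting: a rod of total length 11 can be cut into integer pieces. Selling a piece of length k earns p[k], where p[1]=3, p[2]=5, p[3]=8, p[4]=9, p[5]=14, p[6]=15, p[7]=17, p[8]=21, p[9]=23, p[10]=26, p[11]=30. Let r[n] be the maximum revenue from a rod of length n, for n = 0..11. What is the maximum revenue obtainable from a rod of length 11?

33

   n    0    1    2    3    4    5    6    7    8    9   10   11
r[n]    0    3    6    9   12   15   18   21   24   27   30   33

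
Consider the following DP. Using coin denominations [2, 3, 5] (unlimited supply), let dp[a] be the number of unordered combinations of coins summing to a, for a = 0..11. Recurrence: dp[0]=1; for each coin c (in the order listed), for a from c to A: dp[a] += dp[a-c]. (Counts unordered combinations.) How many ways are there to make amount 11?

4

after  coin     0     1     2     3     4     5     6     7     8     9    10    11
          2     1     0     1     0     1     0     1     0     1     0     1     0
          3     1     0     1     1     1     1     2     1     2     2     2     2
          5     1     0     1     1     1     2     2     2     3     3     4     4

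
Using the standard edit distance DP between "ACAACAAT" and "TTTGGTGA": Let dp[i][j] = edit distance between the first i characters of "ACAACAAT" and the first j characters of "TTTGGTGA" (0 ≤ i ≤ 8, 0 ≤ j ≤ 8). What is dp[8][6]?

7

   ''  T  T  T  G  G  T  G  A
''  0  1  2  3  4  5  6  7  8
 A  1  1  2  3  4  5  6  7  7
 C  2  2  2  3  4  5  6  7  8
 A  3  3  3  3  4  5  6  7  7
 A  4  4  4  4  4  5  6  7  7
 C  5  5  5  5  5  5  6  7  8
 A  6  6  6  6  6  6  6  7  7
 A  7  7  7  7  7  7  7  7  7
 T  8  7  7  7  8  8  7  8  8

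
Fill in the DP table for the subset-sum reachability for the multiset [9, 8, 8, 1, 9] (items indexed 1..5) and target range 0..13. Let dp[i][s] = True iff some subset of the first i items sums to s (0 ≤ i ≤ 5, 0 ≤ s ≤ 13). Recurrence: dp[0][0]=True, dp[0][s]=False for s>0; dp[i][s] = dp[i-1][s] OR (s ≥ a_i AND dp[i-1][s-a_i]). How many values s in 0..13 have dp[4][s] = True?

i\s   0   1   2   3   4   5   6   7   8   9  10  11  12  13
  0   T   F   F   F   F   F   F   F   F   F   F   F   F   F
  1   T   F   F   F   F   F   F   F   F   T   F   F   F   F
  2   T   F   F   F   F   F   F   F   T   T   F   F   F   F
  3   T   F   F   F   F   F   F   F   T   T   F   F   F   F
  4   T   T   F   F   F   F   F   F   T   T   T   F   F   F
  5   T   T   F   F   F   F   F   F   T   T   T   F   F   F

5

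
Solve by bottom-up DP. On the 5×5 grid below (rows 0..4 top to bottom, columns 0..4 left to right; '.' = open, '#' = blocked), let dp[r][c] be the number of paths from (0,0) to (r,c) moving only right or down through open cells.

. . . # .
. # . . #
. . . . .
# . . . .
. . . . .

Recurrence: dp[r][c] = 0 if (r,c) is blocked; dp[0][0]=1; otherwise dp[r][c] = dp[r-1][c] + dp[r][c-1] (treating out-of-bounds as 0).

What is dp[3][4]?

9

r\c   0   1   2   3   4
  0   1   1   1   0   0
  1   1   0   1   1   0
  2   1   1   2   3   3
  3   0   1   3   6   9
  4   0   1   4  10  19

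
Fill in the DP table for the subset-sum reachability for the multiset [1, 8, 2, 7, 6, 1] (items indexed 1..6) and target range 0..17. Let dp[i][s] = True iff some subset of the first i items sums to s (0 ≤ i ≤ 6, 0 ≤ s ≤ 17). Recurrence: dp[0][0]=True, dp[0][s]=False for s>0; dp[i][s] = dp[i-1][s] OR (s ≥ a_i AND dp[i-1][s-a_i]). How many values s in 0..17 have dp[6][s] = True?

17

i\s   0   1   2   3   4   5   6   7   8   9  10  11  12  13  14  15  16  17
  0   T   F   F   F   F   F   F   F   F   F   F   F   F   F   F   F   F   F
  1   T   T   F   F   F   F   F   F   F   F   F   F   F   F   F   F   F   F
  2   T   T   F   F   F   F   F   F   T   T   F   F   F   F   F   F   F   F
  3   T   T   T   T   F   F   F   F   T   T   T   T   F   F   F   F   F   F
  4   T   T   T   T   F   F   F   T   T   T   T   T   F   F   F   T   T   T
  5   T   T   T   T   F   F   T   T   T   T   T   T   F   T   T   T   T   T
  6   T   T   T   T   T   F   T   T   T   T   T   T   T   T   T   T   T   T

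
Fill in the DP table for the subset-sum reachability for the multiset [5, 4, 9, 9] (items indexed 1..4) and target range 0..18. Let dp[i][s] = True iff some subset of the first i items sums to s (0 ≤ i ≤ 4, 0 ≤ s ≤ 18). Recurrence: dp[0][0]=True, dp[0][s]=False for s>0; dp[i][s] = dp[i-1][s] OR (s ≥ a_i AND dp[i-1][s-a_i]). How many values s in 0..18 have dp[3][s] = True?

i\s   0   1   2   3   4   5   6   7   8   9  10  11  12  13  14  15  16  17  18
  0   T   F   F   F   F   F   F   F   F   F   F   F   F   F   F   F   F   F   F
  1   T   F   F   F   F   T   F   F   F   F   F   F   F   F   F   F   F   F   F
  2   T   F   F   F   T   T   F   F   F   T   F   F   F   F   F   F   F   F   F
  3   T   F   F   F   T   T   F   F   F   T   F   F   F   T   T   F   F   F   T
  4   T   F   F   F   T   T   F   F   F   T   F   F   F   T   T   F   F   F   T

7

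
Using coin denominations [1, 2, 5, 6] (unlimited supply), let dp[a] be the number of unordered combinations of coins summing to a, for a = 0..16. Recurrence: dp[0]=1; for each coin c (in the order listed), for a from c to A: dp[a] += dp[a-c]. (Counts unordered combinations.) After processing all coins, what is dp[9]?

10

after  coin     0     1     2     3     4     5     6     7     8     9    10    11    12    13    14    15    16
          1     1     1     1     1     1     1     1     1     1     1     1     1     1     1     1     1     1
          2     1     1     2     2     3     3     4     4     5     5     6     6     7     7     8     8     9
          5     1     1     2     2     3     4     5     6     7     8    10    11    13    14    16    18    20
          6     1     1     2     2     3     4     6     7     9    10    13    15    19    21    25    28    33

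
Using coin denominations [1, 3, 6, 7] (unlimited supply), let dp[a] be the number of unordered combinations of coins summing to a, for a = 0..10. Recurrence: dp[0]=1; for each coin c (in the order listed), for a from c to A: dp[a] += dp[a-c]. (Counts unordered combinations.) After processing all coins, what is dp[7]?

after  coin     0     1     2     3     4     5     6     7     8     9    10
          1     1     1     1     1     1     1     1     1     1     1     1
          3     1     1     1     2     2     2     3     3     3     4     4
          6     1     1     1     2     2     2     4     4     4     6     6
          7     1     1     1     2     2     2     4     5     5     7     8

5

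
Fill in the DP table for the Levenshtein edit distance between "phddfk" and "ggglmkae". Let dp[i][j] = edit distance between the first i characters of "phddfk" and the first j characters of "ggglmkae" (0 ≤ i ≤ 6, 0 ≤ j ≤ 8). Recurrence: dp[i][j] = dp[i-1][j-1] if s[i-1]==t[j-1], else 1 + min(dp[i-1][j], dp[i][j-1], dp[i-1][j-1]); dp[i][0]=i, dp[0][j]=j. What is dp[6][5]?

6

   ''  g  g  g  l  m  k  a  e
''  0  1  2  3  4  5  6  7  8
 p  1  1  2  3  4  5  6  7  8
 h  2  2  2  3  4  5  6  7  8
 d  3  3  3  3  4  5  6  7  8
 d  4  4  4  4  4  5  6  7  8
 f  5  5  5  5  5  5  6  7  8
 k  6  6  6  6  6  6  5  6  7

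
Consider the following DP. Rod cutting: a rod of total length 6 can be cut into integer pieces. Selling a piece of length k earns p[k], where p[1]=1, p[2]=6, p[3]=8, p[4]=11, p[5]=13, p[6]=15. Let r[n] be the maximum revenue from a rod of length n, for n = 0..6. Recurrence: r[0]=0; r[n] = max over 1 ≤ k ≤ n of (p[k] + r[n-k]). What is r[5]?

   n    0    1    2    3    4    5    6
r[n]    0    1    6    8   12   14   18

14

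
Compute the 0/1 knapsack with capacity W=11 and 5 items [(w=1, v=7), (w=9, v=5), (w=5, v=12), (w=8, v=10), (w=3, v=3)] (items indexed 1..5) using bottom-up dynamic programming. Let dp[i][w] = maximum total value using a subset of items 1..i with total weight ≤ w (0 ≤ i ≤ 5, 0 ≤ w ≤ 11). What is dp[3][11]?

i\w   0   1   2   3   4   5   6   7   8   9  10  11
  0   0   0   0   0   0   0   0   0   0   0   0   0
  1   0   7   7   7   7   7   7   7   7   7   7   7
  2   0   7   7   7   7   7   7   7   7   7  12  12
  3   0   7   7   7   7  12  19  19  19  19  19  19
  4   0   7   7   7   7  12  19  19  19  19  19  19
  5   0   7   7   7  10  12  19  19  19  22  22  22

19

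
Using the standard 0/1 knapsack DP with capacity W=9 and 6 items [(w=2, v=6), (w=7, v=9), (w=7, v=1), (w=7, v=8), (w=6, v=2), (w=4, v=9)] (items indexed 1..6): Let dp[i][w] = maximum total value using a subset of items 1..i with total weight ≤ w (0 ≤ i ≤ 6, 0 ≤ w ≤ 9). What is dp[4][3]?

i\w   0   1   2   3   4   5   6   7   8   9
  0   0   0   0   0   0   0   0   0   0   0
  1   0   0   6   6   6   6   6   6   6   6
  2   0   0   6   6   6   6   6   9   9  15
  3   0   0   6   6   6   6   6   9   9  15
  4   0   0   6   6   6   6   6   9   9  15
  5   0   0   6   6   6   6   6   9   9  15
  6   0   0   6   6   9   9  15  15  15  15

6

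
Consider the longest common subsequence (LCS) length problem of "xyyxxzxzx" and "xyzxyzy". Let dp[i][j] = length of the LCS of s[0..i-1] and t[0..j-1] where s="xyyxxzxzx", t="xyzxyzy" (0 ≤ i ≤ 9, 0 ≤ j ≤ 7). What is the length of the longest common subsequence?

5

   ''  x  y  z  x  y  z  y
''  0  0  0  0  0  0  0  0
 x  0  1  1  1  1  1  1  1
 y  0  1  2  2  2  2  2  2
 y  0  1  2  2  2  3  3  3
 x  0  1  2  2  3  3  3  3
 x  0  1  2  2  3  3  3  3
 z  0  1  2  3  3  3  4  4
 x  0  1  2  3  4  4  4  4
 z  0  1  2  3  4  4  5  5
 x  0  1  2  3  4  4  5  5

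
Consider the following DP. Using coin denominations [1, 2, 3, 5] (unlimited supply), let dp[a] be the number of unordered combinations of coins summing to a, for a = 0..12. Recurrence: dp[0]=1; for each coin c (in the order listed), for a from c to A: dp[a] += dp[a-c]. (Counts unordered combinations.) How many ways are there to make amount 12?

after  coin     0     1     2     3     4     5     6     7     8     9    10    11    12
          1     1     1     1     1     1     1     1     1     1     1     1     1     1
          2     1     1     2     2     3     3     4     4     5     5     6     6     7
          3     1     1     2     3     4     5     7     8    10    12    14    16    19
          5     1     1     2     3     4     6     8    10    13    16    20    24    29

29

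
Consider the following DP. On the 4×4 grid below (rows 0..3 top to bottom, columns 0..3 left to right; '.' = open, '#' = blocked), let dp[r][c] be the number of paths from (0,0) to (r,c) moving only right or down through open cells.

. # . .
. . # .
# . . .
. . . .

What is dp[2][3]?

r\c   0   1   2   3
  0   1   0   0   0
  1   1   1   0   0
  2   0   1   1   1
  3   0   1   2   3

1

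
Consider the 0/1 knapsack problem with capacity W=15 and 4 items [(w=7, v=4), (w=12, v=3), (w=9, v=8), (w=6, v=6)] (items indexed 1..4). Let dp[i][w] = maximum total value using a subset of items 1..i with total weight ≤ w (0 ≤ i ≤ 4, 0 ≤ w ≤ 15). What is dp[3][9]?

i\w   0   1   2   3   4   5   6   7   8   9  10  11  12  13  14  15
  0   0   0   0   0   0   0   0   0   0   0   0   0   0   0   0   0
  1   0   0   0   0   0   0   0   4   4   4   4   4   4   4   4   4
  2   0   0   0   0   0   0   0   4   4   4   4   4   4   4   4   4
  3   0   0   0   0   0   0   0   4   4   8   8   8   8   8   8   8
  4   0   0   0   0   0   0   6   6   6   8   8   8   8  10  10  14

8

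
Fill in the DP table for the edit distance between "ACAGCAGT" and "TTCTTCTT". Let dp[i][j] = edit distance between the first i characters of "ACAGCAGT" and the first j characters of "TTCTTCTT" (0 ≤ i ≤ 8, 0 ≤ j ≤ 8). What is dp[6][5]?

   ''  T  T  C  T  T  C  T  T
''  0  1  2  3  4  5  6  7  8
 A  1  1  2  3  4  5  6  7  8
 C  2  2  2  2  3  4  5  6  7
 A  3  3  3  3  3  4  5  6  7
 G  4  4  4  4  4  4  5  6  7
 C  5  5  5  4  5  5  4  5  6
 A  6  6  6  5  5  6  5  5  6
 G  7  7  7  6  6  6  6  6  6
 T  8  7  7  7  6  6  7  6  6

6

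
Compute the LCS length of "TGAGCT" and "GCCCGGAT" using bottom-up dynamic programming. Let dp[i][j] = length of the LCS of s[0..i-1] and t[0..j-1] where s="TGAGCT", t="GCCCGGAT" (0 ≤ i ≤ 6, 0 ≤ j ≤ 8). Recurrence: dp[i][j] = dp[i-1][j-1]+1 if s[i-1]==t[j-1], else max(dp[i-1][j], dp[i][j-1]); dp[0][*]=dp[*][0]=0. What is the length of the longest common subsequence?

3

   ''  G  C  C  C  G  G  A  T
''  0  0  0  0  0  0  0  0  0
 T  0  0  0  0  0  0  0  0  1
 G  0  1  1  1  1  1  1  1  1
 A  0  1  1  1  1  1  1  2  2
 G  0  1  1  1  1  2  2  2  2
 C  0  1  2  2  2  2  2  2  2
 T  0  1  2  2  2  2  2  2  3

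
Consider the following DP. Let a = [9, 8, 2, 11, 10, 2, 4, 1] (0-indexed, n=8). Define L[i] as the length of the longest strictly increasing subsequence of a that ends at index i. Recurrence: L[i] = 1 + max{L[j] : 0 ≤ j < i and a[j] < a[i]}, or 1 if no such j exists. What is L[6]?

2

   i    0    1    2    3    4    5    6    7
a[i]    9    8    2   11   10    2    4    1
L[i]    1    1    1    2    2    1    2    1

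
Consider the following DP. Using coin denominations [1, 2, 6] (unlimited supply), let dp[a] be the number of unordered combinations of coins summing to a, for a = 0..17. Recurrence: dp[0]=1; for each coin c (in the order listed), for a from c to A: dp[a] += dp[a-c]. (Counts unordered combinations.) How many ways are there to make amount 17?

18

after  coin     0     1     2     3     4     5     6     7     8     9    10    11    12    13    14    15    16    17
          1     1     1     1     1     1     1     1     1     1     1     1     1     1     1     1     1     1     1
          2     1     1     2     2     3     3     4     4     5     5     6     6     7     7     8     8     9     9
          6     1     1     2     2     3     3     5     5     7     7     9     9    12    12    15    15    18    18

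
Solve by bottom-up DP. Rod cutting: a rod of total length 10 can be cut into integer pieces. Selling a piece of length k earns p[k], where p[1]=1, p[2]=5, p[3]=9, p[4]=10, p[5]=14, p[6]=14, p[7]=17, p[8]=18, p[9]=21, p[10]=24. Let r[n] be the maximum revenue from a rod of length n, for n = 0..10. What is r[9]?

   n    0    1    2    3    4    5    6    7    8    9   10
r[n]    0    1    5    9   10   14   18   19   23   27   28

27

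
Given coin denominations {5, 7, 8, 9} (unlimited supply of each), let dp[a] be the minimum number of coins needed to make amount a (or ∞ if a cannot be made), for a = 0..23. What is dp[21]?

 a  0  1  2  3  4  5  6  7  8  9 10 11 12 13 14 15 16 17 18 19 20 21 22 23
dp  0  -  -  -  -  1  -  1  1  1  2  -  2  2  2  2  2  2  2  3  3  3  3  3
(- denotes ∞ / unreachable)

3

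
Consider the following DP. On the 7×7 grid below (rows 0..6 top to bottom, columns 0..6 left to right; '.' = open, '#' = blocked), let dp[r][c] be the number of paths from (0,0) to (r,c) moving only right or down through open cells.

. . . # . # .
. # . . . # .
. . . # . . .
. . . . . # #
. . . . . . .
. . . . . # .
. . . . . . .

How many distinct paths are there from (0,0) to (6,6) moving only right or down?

r\c   0   1   2   3   4   5   6
  0   1   1   1   0   0   0   0
  1   1   0   1   1   1   0   0
  2   1   1   2   0   1   1   1
  3   1   2   4   4   5   0   0
  4   1   3   7  11  16  16  16
  5   1   4  11  22  38   0  16
  6   1   5  16  38  76  76  92

92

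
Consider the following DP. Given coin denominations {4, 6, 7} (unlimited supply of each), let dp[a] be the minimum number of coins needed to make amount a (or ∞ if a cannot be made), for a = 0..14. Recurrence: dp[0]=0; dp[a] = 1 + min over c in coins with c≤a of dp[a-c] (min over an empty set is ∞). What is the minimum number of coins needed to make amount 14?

 a  0  1  2  3  4  5  6  7  8  9 10 11 12 13 14
dp  0  -  -  -  1  -  1  1  2  -  2  2  2  2  2
(- denotes ∞ / unreachable)

2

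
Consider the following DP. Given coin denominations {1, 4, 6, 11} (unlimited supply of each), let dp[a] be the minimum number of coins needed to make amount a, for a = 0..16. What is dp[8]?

2

 a  0  1  2  3  4  5  6  7  8  9 10 11 12 13 14 15 16
dp  0  1  2  3  1  2  1  2  2  3  2  1  2  3  3  2  3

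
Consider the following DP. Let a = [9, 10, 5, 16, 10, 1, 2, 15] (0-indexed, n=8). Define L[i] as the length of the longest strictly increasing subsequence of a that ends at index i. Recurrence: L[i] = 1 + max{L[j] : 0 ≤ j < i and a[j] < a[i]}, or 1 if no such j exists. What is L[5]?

   i    0    1    2    3    4    5    6    7
a[i]    9   10    5   16   10    1    2   15
L[i]    1    2    1    3    2    1    2    3

1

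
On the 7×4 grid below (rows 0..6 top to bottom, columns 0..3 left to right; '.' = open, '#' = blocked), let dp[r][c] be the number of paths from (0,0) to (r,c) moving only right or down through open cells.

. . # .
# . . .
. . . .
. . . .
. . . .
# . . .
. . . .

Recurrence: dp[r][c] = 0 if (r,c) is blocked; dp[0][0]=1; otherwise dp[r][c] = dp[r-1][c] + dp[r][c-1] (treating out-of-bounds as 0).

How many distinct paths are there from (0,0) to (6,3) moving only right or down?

21

r\c   0   1   2   3
  0   1   1   0   0
  1   0   1   1   1
  2   0   1   2   3
  3   0   1   3   6
  4   0   1   4  10
  5   0   1   5  15
  6   0   1   6  21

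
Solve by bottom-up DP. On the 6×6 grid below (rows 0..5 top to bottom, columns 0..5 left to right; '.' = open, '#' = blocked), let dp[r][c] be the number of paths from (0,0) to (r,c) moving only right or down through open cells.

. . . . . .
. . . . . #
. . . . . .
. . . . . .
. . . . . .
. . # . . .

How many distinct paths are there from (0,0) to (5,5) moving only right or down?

225

r\c   0   1   2   3   4   5
  0   1   1   1   1   1   1
  1   1   2   3   4   5   0
  2   1   3   6  10  15  15
  3   1   4  10  20  35  50
  4   1   5  15  35  70 120
  5   1   6   0  35 105 225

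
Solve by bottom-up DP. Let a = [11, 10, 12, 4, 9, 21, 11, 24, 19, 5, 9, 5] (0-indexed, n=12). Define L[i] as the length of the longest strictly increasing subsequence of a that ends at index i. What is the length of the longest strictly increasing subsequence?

4

   i    0    1    2    3    4    5    6    7    8    9   10   11
a[i]   11   10   12    4    9   21   11   24   19    5    9    5
L[i]    1    1    2    1    2    3    3    4    4    2    3    2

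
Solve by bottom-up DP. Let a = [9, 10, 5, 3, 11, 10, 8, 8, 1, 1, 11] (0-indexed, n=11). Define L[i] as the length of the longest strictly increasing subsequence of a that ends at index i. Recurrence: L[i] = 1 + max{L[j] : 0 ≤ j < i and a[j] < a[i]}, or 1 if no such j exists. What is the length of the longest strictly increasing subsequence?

   i    0    1    2    3    4    5    6    7    8    9   10
a[i]    9   10    5    3   11   10    8    8    1    1   11
L[i]    1    2    1    1    3    2    2    2    1    1    3

3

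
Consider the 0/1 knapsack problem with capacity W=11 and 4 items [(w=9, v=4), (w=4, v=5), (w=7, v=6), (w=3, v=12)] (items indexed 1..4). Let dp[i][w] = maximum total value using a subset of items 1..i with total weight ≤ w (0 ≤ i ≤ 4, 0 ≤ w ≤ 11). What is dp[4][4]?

i\w   0   1   2   3   4   5   6   7   8   9  10  11
  0   0   0   0   0   0   0   0   0   0   0   0   0
  1   0   0   0   0   0   0   0   0   0   4   4   4
  2   0   0   0   0   5   5   5   5   5   5   5   5
  3   0   0   0   0   5   5   5   6   6   6   6  11
  4   0   0   0  12  12  12  12  17  17  17  18  18

12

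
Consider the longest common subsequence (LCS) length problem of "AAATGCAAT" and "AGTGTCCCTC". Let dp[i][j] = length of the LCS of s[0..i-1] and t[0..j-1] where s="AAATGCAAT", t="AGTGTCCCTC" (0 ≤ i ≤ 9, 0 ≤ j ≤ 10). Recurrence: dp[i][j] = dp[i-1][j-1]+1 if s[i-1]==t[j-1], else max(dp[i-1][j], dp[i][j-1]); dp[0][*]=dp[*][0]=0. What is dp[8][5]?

   ''  A  G  T  G  T  C  C  C  T  C
''  0  0  0  0  0  0  0  0  0  0  0
 A  0  1  1  1  1  1  1  1  1  1  1
 A  0  1  1  1  1  1  1  1  1  1  1
 A  0  1  1  1  1  1  1  1  1  1  1
 T  0  1  1  2  2  2  2  2  2  2  2
 G  0  1  2  2  3  3  3  3  3  3  3
 C  0  1  2  2  3  3  4  4  4  4  4
 A  0  1  2  2  3  3  4  4  4  4  4
 A  0  1  2  2  3  3  4  4  4  4  4
 T  0  1  2  3  3  4  4  4  4  5  5

3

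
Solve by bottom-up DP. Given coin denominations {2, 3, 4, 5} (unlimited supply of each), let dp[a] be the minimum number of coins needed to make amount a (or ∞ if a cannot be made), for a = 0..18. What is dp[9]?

2

 a  0  1  2  3  4  5  6  7  8  9 10 11 12 13 14 15 16 17 18
dp  0  -  1  1  1  1  2  2  2  2  2  3  3  3  3  3  4  4  4
(- denotes ∞ / unreachable)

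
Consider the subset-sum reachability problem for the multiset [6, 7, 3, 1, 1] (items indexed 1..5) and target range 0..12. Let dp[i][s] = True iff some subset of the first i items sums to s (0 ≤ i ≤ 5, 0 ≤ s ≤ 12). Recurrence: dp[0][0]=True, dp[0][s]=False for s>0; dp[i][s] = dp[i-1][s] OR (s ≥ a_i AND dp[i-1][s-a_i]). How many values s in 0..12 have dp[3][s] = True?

i\s   0   1   2   3   4   5   6   7   8   9  10  11  12
  0   T   F   F   F   F   F   F   F   F   F   F   F   F
  1   T   F   F   F   F   F   T   F   F   F   F   F   F
  2   T   F   F   F   F   F   T   T   F   F   F   F   F
  3   T   F   F   T   F   F   T   T   F   T   T   F   F
  4   T   T   F   T   T   F   T   T   T   T   T   T   F
  5   T   T   T   T   T   T   T   T   T   T   T   T   T

6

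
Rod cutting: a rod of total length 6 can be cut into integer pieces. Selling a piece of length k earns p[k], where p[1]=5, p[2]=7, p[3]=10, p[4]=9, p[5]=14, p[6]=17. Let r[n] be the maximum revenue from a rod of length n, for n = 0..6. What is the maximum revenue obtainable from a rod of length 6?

30

   n    0    1    2    3    4    5    6
r[n]    0    5   10   15   20   25   30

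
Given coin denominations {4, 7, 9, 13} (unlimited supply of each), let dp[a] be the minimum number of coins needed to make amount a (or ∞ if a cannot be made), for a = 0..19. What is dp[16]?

 a  0  1  2  3  4  5  6  7  8  9 10 11 12 13 14 15 16 17 18 19
dp  0  -  -  -  1  -  -  1  2  1  -  2  3  1  2  3  2  2  2  4
(- denotes ∞ / unreachable)

2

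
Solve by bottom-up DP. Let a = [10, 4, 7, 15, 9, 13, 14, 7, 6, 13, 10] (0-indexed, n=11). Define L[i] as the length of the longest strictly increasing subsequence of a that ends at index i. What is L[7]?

   i    0    1    2    3    4    5    6    7    8    9   10
a[i]   10    4    7   15    9   13   14    7    6   13   10
L[i]    1    1    2    3    3    4    5    2    2    4    4

2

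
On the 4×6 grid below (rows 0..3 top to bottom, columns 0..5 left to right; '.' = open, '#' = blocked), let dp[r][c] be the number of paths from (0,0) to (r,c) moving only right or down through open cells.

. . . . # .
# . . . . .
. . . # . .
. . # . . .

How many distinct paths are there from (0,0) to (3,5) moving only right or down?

r\c   0   1   2   3   4   5
  0   1   1   1   1   0   0
  1   0   1   2   3   3   3
  2   0   1   3   0   3   6
  3   0   1   0   0   3   9

9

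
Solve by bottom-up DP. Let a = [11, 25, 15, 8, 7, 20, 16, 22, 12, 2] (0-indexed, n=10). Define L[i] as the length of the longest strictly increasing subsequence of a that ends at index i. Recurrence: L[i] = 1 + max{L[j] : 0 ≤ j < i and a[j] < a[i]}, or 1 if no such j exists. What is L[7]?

   i    0    1    2    3    4    5    6    7    8    9
a[i]   11   25   15    8    7   20   16   22   12    2
L[i]    1    2    2    1    1    3    3    4    2    1

4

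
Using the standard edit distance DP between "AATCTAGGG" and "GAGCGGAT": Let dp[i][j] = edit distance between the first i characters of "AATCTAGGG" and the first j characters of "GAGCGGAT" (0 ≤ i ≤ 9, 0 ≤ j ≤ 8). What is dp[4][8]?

   ''  G  A  G  C  G  G  A  T
''  0  1  2  3  4  5  6  7  8
 A  1  1  1  2  3  4  5  6  7
 A  2  2  1  2  3  4  5  5  6
 T  3  3  2  2  3  4  5  6  5
 C  4  4  3  3  2  3  4  5  6
 T  5  5  4  4  3  3  4  5  5
 A  6  6  5  5  4  4  4  4  5
 G  7  6  6  5  5  4  4  5  5
 G  8  7  7  6  6  5  4  5  6
 G  9  8  8  7  7  6  5  5  6

6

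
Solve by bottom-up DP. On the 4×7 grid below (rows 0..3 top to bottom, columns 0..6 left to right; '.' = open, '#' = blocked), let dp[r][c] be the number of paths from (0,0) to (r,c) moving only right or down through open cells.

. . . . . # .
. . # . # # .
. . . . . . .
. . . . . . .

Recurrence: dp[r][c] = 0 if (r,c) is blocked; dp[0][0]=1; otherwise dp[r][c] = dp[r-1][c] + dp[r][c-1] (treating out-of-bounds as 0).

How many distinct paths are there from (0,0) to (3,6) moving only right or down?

r\c   0   1   2   3   4   5   6
  0   1   1   1   1   1   0   0
  1   1   2   0   1   0   0   0
  2   1   3   3   4   4   4   4
  3   1   4   7  11  15  19  23

23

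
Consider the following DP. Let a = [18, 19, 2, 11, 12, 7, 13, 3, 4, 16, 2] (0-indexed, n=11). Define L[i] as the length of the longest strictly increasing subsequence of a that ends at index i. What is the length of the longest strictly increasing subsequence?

5

   i    0    1    2    3    4    5    6    7    8    9   10
a[i]   18   19    2   11   12    7   13    3    4   16    2
L[i]    1    2    1    2    3    2    4    2    3    5    1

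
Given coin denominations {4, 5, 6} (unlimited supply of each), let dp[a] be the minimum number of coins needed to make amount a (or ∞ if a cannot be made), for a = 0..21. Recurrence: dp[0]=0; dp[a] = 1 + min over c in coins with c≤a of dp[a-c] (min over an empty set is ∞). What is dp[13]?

3

 a  0  1  2  3  4  5  6  7  8  9 10 11 12 13 14 15 16 17 18 19 20 21
dp  0  -  -  -  1  1  1  -  2  2  2  2  2  3  3  3  3  3  3  4  4  4
(- denotes ∞ / unreachable)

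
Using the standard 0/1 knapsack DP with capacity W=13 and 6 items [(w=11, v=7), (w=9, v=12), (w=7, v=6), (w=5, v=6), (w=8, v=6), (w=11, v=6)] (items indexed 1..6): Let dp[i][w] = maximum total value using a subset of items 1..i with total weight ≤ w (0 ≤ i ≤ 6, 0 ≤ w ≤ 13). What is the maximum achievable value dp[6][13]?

i\w   0   1   2   3   4   5   6   7   8   9  10  11  12  13
  0   0   0   0   0   0   0   0   0   0   0   0   0   0   0
  1   0   0   0   0   0   0   0   0   0   0   0   7   7   7
  2   0   0   0   0   0   0   0   0   0  12  12  12  12  12
  3   0   0   0   0   0   0   0   6   6  12  12  12  12  12
  4   0   0   0   0   0   6   6   6   6  12  12  12  12  12
  5   0   0   0   0   0   6   6   6   6  12  12  12  12  12
  6   0   0   0   0   0   6   6   6   6  12  12  12  12  12

12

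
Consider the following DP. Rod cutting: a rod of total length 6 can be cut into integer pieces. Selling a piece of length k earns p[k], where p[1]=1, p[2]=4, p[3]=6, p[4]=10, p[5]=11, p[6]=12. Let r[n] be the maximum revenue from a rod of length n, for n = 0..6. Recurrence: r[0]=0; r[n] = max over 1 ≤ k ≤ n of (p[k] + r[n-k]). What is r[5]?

11

   n    0    1    2    3    4    5    6
r[n]    0    1    4    6   10   11   14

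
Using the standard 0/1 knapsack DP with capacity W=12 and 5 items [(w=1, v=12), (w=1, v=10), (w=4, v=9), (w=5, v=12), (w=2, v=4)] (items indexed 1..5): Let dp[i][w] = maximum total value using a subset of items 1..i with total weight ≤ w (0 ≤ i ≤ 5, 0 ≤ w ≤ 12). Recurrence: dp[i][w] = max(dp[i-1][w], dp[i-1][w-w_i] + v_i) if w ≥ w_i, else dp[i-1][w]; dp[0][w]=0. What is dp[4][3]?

i\w   0   1   2   3   4   5   6   7   8   9  10  11  12
  0   0   0   0   0   0   0   0   0   0   0   0   0   0
  1   0  12  12  12  12  12  12  12  12  12  12  12  12
  2   0  12  22  22  22  22  22  22  22  22  22  22  22
  3   0  12  22  22  22  22  31  31  31  31  31  31  31
  4   0  12  22  22  22  22  31  34  34  34  34  43  43
  5   0  12  22  22  26  26  31  34  35  38  38  43  43

22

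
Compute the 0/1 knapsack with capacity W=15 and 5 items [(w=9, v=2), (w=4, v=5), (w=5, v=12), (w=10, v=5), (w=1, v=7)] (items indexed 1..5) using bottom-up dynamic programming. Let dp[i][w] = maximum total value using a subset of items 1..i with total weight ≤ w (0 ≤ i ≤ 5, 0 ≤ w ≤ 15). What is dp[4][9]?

17

i\w   0   1   2   3   4   5   6   7   8   9  10  11  12  13  14  15
  0   0   0   0   0   0   0   0   0   0   0   0   0   0   0   0   0
  1   0   0   0   0   0   0   0   0   0   2   2   2   2   2   2   2
  2   0   0   0   0   5   5   5   5   5   5   5   5   5   7   7   7
  3   0   0   0   0   5  12  12  12  12  17  17  17  17  17  17  17
  4   0   0   0   0   5  12  12  12  12  17  17  17  17  17  17  17
  5   0   7   7   7   7  12  19  19  19  19  24  24  24  24  24  24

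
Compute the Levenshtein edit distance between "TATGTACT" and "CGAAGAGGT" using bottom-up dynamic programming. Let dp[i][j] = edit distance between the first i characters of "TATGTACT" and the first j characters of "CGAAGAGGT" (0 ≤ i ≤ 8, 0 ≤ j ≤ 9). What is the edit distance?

6

   ''  C  G  A  A  G  A  G  G  T
''  0  1  2  3  4  5  6  7  8  9
 T  1  1  2  3  4  5  6  7  8  8
 A  2  2  2  2  3  4  5  6  7  8
 T  3  3  3  3  3  4  5  6  7  7
 G  4  4  3  4  4  3  4  5  6  7
 T  5  5  4  4  5  4  4  5  6  6
 A  6  6  5  4  4  5  4  5  6  7
 C  7  6  6  5  5  5  5  5  6  7
 T  8  7  7  6  6  6  6  6  6  6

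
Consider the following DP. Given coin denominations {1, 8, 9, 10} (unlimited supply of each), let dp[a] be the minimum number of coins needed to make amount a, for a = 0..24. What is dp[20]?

 a  0  1  2  3  4  5  6  7  8  9 10 11 12 13 14 15 16 17 18 19 20 21 22 23 24
dp  0  1  2  3  4  5  6  7  1  1  1  2  3  4  5  6  2  2  2  2  2  3  4  5  3

2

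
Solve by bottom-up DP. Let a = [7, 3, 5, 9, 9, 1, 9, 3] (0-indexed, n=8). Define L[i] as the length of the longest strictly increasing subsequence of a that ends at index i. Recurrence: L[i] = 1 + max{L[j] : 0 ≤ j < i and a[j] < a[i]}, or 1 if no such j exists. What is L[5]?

1

   i    0    1    2    3    4    5    6    7
a[i]    7    3    5    9    9    1    9    3
L[i]    1    1    2    3    3    1    3    2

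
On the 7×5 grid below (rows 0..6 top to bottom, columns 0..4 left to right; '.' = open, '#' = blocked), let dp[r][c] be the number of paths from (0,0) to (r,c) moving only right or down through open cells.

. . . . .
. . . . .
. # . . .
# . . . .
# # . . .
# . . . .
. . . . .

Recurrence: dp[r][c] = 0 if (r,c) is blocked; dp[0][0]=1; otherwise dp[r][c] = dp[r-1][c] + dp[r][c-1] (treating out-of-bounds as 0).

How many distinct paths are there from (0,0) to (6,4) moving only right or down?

r\c   0   1   2   3   4
  0   1   1   1   1   1
  1   1   2   3   4   5
  2   1   0   3   7  12
  3   0   0   3  10  22
  4   0   0   3  13  35
  5   0   0   3  16  51
  6   0   0   3  19  70

70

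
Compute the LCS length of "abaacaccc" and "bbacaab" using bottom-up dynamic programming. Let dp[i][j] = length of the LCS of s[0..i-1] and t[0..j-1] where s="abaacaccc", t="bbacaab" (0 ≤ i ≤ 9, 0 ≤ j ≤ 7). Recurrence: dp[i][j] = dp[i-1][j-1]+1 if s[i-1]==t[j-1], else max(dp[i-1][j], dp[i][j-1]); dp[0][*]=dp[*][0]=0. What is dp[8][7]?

4

   ''  b  b  a  c  a  a  b
''  0  0  0  0  0  0  0  0
 a  0  0  0  1  1  1  1  1
 b  0  1  1  1  1  1  1  2
 a  0  1  1  2  2  2  2  2
 a  0  1  1  2  2  3  3  3
 c  0  1  1  2  3  3  3  3
 a  0  1  1  2  3  4  4  4
 c  0  1  1  2  3  4  4  4
 c  0  1  1  2  3  4  4  4
 c  0  1  1  2  3  4  4  4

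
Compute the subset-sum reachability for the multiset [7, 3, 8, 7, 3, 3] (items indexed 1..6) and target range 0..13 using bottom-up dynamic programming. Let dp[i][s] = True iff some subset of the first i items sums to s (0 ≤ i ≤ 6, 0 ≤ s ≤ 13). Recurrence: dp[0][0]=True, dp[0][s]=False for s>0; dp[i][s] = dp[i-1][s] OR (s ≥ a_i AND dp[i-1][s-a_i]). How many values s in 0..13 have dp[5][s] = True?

i\s   0   1   2   3   4   5   6   7   8   9  10  11  12  13
  0   T   F   F   F   F   F   F   F   F   F   F   F   F   F
  1   T   F   F   F   F   F   F   T   F   F   F   F   F   F
  2   T   F   F   T   F   F   F   T   F   F   T   F   F   F
  3   T   F   F   T   F   F   F   T   T   F   T   T   F   F
  4   T   F   F   T   F   F   F   T   T   F   T   T   F   F
  5   T   F   F   T   F   F   T   T   T   F   T   T   F   T
  6   T   F   F   T   F   F   T   T   T   T   T   T   F   T

8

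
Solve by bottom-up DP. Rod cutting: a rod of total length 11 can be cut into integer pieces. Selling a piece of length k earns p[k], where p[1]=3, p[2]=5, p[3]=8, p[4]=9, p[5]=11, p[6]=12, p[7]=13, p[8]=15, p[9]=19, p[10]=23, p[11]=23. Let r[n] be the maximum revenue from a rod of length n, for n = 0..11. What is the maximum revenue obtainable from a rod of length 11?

   n    0    1    2    3    4    5    6    7    8    9   10   11
r[n]    0    3    6    9   12   15   18   21   24   27   30   33

33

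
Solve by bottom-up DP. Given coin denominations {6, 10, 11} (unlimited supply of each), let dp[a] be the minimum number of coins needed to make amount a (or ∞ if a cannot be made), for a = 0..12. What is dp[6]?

1

 a  0  1  2  3  4  5  6  7  8  9 10 11 12
dp  0  -  -  -  -  -  1  -  -  -  1  1  2
(- denotes ∞ / unreachable)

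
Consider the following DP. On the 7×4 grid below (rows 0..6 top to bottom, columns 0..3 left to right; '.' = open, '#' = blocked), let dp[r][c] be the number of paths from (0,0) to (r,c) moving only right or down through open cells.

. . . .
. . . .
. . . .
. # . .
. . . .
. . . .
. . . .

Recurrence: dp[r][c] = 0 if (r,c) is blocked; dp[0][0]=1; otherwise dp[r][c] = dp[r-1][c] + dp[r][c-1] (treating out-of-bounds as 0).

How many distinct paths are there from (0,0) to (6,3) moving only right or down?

44

r\c   0   1   2   3
  0   1   1   1   1
  1   1   2   3   4
  2   1   3   6  10
  3   1   0   6  16
  4   1   1   7  23
  5   1   2   9  32
  6   1   3  12  44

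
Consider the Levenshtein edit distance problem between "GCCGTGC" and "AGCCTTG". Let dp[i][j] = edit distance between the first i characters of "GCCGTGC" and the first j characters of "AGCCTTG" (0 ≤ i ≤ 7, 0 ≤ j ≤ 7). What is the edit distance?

   ''  A  G  C  C  T  T  G
''  0  1  2  3  4  5  6  7
 G  1  1  1  2  3  4  5  6
 C  2  2  2  1  2  3  4  5
 C  3  3  3  2  1  2  3  4
 G  4  4  3  3  2  2  3  3
 T  5  5  4  4  3  2  2  3
 G  6  6  5  5  4  3  3  2
 C  7  7  6  5  5  4  4  3

3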